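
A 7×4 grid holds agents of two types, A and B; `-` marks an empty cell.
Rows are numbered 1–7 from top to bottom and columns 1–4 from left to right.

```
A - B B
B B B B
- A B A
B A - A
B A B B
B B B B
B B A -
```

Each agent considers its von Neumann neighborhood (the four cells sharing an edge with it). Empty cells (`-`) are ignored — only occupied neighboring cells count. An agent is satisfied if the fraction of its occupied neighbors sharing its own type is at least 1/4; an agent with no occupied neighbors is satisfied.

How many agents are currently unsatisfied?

2

(1,1)A 0/1 unhappy
(1,3)B 2/2 ok
(1,4)B 2/2 ok
(2,1)B 1/2 ok
(2,2)B 2/3 ok
(2,3)B 4/4 ok
(2,4)B 2/3 ok
(3,2)A 1/3 ok
(3,3)B 1/3 ok
(3,4)A 1/3 ok
(4,1)B 1/2 ok
(4,2)A 2/3 ok
(4,4)A 1/2 ok
(5,1)B 2/3 ok
(5,2)A 1/4 ok
(5,3)B 2/3 ok
(5,4)B 2/3 ok
(6,1)B 3/3 ok
(6,2)B 3/4 ok
(6,3)B 3/4 ok
(6,4)B 2/2 ok
(7,1)B 2/2 ok
(7,2)B 2/3 ok
(7,3)A 0/2 unhappy
Unsatisfied: (1,1), (7,3) — 2 in total.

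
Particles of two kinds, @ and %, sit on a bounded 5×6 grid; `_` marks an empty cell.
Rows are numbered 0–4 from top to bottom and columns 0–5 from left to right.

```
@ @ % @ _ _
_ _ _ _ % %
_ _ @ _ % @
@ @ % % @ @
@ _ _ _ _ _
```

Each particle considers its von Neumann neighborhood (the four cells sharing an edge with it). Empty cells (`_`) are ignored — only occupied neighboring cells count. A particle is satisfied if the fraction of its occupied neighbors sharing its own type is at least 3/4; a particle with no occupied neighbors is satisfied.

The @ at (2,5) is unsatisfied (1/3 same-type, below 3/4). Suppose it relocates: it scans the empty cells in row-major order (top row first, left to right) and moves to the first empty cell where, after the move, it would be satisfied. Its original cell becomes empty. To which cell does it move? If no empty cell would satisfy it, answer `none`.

(1,0)

Vacating (2,5). Empty cells in order:
  (0,4): 1/2 same-type → still unsatisfied.
  (0,5): 0/1 same-type → still unsatisfied.
  (1,0): 1/1 same-type → satisfied — stop here.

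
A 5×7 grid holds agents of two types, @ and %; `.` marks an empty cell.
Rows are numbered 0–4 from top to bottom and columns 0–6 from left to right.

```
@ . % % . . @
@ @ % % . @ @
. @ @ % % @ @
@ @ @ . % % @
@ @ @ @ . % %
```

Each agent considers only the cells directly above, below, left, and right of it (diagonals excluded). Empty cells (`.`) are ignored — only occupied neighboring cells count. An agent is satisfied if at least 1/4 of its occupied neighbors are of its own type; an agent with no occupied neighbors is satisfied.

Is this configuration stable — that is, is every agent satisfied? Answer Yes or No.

Row 0: (0,0)@ 1/1 satisfied · (0,2)% 2/2 satisfied · (0,3)% 2/2 satisfied · (0,6)@ 1/1 satisfied
Row 1: (1,0)@ 2/2 satisfied · (1,1)@ 2/3 satisfied · (1,2)% 2/4 satisfied · (1,3)% 3/3 satisfied · (1,5)@ 2/2 satisfied · (1,6)@ 3/3 satisfied
Row 2: (2,1)@ 3/3 satisfied · (2,2)@ 2/4 satisfied · (2,3)% 2/3 satisfied · (2,4)% 2/3 satisfied · (2,5)@ 2/4 satisfied · (2,6)@ 3/3 satisfied
Row 3: (3,0)@ 2/2 satisfied · (3,1)@ 4/4 satisfied · (3,2)@ 3/3 satisfied · (3,4)% 2/2 satisfied · (3,5)% 2/4 satisfied · (3,6)@ 1/3 satisfied
Row 4: (4,0)@ 2/2 satisfied · (4,1)@ 3/3 satisfied · (4,2)@ 3/3 satisfied · (4,3)@ 1/1 satisfied · (4,5)% 2/2 satisfied · (4,6)% 1/2 satisfied
All meet the threshold, so the configuration is stable.

Yes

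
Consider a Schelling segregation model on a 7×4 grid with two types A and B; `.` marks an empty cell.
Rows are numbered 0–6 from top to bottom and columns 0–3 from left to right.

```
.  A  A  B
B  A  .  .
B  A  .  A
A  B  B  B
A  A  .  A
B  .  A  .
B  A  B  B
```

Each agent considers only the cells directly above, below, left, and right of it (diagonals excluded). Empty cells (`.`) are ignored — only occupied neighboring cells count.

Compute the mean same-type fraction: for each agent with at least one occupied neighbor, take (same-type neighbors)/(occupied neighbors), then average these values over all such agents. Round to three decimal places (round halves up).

0.417

(0,1)A 2/2
(0,2)A 1/2
(0,3)B 0/1
(1,0)B 1/2
(1,1)A 2/3
(2,0)B 1/3
(2,1)A 1/3
(2,3)A 0/1
(3,0)A 1/3
(3,1)B 1/4
(3,2)B 2/2
(3,3)B 1/3
(4,0)A 2/3
(4,1)A 1/2
(4,3)A 0/1
(5,0)B 1/2
(5,2)A 0/1
(6,0)B 1/2
(6,1)A 0/2
(6,2)B 1/3
(6,3)B 1/1
Sum over 21 agents: 2/2 + 1/2 + 0/1 + 1/2 + 2/3 + 1/3 + 1/3 + 0/1 + 1/3 + 1/4 + 2/2 + 1/3 + 2/3 + 1/2 + 0/1 + 1/2 + 0/1 + 1/2 + 0/2 + 1/3 + 1/1 = 35/4; mean = 35/4 ÷ 21 = 5/12 = 0.416666… → 0.417.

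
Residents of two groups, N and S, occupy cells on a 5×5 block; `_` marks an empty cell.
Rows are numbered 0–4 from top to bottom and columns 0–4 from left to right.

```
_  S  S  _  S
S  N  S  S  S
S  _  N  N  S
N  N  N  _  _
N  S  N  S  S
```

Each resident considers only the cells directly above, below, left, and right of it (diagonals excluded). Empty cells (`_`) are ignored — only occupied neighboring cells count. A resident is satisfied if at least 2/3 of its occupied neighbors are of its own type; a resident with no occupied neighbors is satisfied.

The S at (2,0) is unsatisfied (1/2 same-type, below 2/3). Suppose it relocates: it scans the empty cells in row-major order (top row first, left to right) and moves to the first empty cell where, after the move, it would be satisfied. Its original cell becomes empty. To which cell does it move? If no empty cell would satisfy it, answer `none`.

(0,0)

Vacating (2,0). Empty cells in order:
  (0,0): 2/2 same-type → satisfied — stop here.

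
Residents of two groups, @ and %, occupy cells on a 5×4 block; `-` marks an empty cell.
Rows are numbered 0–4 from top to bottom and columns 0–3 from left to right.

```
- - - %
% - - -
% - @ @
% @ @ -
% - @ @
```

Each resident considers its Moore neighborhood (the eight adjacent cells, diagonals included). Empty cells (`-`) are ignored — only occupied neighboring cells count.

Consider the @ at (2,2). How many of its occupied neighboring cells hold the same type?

3

Occupied neighbors of (2,2): (2,3)=@, (3,1)=@, (3,2)=@.
Same type (@): 3 of 3.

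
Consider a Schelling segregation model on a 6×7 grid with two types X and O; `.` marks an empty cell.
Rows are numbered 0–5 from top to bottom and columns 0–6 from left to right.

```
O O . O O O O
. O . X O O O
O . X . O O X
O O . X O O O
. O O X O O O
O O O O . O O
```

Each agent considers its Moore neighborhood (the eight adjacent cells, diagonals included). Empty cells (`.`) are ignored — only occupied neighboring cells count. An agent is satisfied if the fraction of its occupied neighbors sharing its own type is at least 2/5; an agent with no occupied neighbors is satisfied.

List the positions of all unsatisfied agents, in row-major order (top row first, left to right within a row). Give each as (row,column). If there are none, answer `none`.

(0,0)O 2/2 satisfied
(0,1)O 2/2 satisfied
(0,3)O 2/3 satisfied
(0,4)O 4/5 satisfied
(0,5)O 5/5 satisfied
(0,6)O 3/3 satisfied
(1,1)O 3/4 satisfied
(1,3)X 1/5 not
(1,4)O 6/7 satisfied
(1,5)O 7/8 satisfied
(1,6)O 4/5 satisfied
(2,0)O 3/3 satisfied
(2,2)X 2/4 satisfied
(2,4)O 5/7 satisfied
(2,5)O 7/8 satisfied
(2,6)X 0/5 not
(3,0)O 3/3 satisfied
(3,1)O 4/5 satisfied
(3,3)X 2/6 not
(3,4)O 5/7 satisfied
(3,5)O 7/8 satisfied
(3,6)O 4/5 satisfied
(4,1)O 6/6 satisfied
(4,2)O 5/7 satisfied
(4,3)X 1/6 not
(4,4)O 5/7 satisfied
(4,5)O 7/7 satisfied
(4,6)O 5/5 satisfied
(5,0)O 2/2 satisfied
(5,1)O 4/4 satisfied
(5,2)O 4/5 satisfied
(5,3)O 3/4 satisfied
(5,5)O 4/4 satisfied
(5,6)O 3/3 satisfied

(1,3), (2,6), (3,3), (4,3)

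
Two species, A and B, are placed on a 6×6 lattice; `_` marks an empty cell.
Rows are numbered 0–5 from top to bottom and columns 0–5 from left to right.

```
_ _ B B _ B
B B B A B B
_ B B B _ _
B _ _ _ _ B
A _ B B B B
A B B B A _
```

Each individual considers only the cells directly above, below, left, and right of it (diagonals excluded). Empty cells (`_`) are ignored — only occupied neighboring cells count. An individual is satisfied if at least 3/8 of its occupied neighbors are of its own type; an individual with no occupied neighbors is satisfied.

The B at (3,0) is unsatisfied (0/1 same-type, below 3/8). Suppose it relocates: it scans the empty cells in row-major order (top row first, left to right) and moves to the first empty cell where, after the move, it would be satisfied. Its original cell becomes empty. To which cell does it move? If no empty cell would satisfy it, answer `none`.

Vacating (3,0). Empty cells in order:
  (0,0): 1/1 same-type → satisfied — stop here.

(0,0)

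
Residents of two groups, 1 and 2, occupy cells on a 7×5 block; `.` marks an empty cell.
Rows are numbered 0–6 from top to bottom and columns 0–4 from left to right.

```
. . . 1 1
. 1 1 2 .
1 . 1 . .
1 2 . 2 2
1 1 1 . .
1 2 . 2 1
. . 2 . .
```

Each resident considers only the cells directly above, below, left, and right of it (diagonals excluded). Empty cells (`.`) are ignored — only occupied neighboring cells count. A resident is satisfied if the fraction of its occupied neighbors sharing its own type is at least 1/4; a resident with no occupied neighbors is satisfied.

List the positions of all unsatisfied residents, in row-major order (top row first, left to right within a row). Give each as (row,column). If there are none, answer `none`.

(0,3)1 1/2 ok
(0,4)1 1/1 ok
(1,1)1 1/1 ok
(1,2)1 2/3 ok
(1,3)2 0/2 unhappy
(2,0)1 1/1 ok
(2,2)1 1/1 ok
(3,0)1 2/3 ok
(3,1)2 0/2 unhappy
(3,3)2 1/1 ok
(3,4)2 1/1 ok
(4,0)1 3/3 ok
(4,1)1 2/4 ok
(4,2)1 1/1 ok
(5,0)1 1/2 ok
(5,1)2 0/2 unhappy
(5,3)2 0/1 unhappy
(5,4)1 0/1 unhappy
(6,2)2 0/0 ok

(1,3), (3,1), (5,1), (5,3), (5,4)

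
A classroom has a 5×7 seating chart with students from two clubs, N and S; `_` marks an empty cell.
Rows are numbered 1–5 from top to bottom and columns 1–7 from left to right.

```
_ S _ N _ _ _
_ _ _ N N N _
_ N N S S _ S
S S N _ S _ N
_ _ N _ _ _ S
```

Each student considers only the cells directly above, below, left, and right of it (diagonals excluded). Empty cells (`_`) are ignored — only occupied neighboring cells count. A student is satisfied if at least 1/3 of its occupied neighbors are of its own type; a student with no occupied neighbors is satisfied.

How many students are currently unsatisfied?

Row 1: (1,2)S 0/0 satisfied · (1,4)N 1/1 satisfied
Row 2: (2,4)N 2/3 satisfied · (2,5)N 2/3 satisfied · (2,6)N 1/1 satisfied
Row 3: (3,2)N 1/2 satisfied · (3,3)N 2/3 satisfied · (3,4)S 1/3 satisfied · (3,5)S 2/3 satisfied · (3,7)S 0/1 not
Row 4: (4,1)S 1/1 satisfied · (4,2)S 1/3 satisfied · (4,3)N 2/3 satisfied · (4,5)S 1/1 satisfied · (4,7)N 0/2 not
Row 5: (5,3)N 1/1 satisfied · (5,7)S 0/1 not
Unsatisfied: (3,7), (4,7), (5,7) — 3 in total.

3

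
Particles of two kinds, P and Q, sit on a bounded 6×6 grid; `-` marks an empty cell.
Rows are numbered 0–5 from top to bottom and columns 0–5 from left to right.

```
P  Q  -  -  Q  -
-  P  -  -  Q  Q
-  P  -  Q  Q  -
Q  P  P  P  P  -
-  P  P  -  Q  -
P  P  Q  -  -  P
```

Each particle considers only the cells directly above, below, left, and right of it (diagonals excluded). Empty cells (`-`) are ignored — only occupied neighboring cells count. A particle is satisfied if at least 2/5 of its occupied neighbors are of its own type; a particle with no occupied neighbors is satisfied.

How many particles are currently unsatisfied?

Row 0: (0,0)P 0/1 unhappy · (0,1)Q 0/2 unhappy · (0,4)Q 1/1 ok
Row 1: (1,1)P 1/2 ok · (1,4)Q 3/3 ok · (1,5)Q 1/1 ok
Row 2: (2,1)P 2/2 ok · (2,3)Q 1/2 ok · (2,4)Q 2/3 ok
Row 3: (3,0)Q 0/1 unhappy · (3,1)P 3/4 ok · (3,2)P 3/3 ok · (3,3)P 2/3 ok · (3,4)P 1/3 unhappy
Row 4: (4,1)P 3/3 ok · (4,2)P 2/3 ok · (4,4)Q 0/1 unhappy
Row 5: (5,0)P 1/1 ok · (5,1)P 2/3 ok · (5,2)Q 0/2 unhappy · (5,5)P 0/0 ok
Unsatisfied: (0,0), (0,1), (3,0), (3,4), (4,4), (5,2) — 6 in total.

6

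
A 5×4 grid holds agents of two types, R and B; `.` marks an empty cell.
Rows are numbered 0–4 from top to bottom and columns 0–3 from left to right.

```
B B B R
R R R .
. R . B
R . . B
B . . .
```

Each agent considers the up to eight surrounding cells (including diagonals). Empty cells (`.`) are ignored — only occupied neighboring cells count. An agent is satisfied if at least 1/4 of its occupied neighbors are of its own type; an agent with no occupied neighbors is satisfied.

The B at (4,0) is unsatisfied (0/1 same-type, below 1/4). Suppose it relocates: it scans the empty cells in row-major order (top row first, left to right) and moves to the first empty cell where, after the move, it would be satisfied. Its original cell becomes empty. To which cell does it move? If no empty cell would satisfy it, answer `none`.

(1,3)

Vacating (4,0). Empty cells in order:
  (1,3): 2/4 same-type → satisfied — stop here.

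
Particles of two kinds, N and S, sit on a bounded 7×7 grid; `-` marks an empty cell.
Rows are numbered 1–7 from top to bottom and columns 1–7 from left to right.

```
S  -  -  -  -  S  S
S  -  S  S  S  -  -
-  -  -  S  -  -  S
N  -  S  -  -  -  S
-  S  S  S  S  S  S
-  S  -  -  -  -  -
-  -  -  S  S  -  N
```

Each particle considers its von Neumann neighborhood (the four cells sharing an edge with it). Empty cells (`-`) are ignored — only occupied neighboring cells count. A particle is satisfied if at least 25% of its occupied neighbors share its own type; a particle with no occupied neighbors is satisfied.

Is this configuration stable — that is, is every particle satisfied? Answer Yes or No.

Yes

(1,1)S 1/1 satisfied
(1,6)S 1/1 satisfied
(1,7)S 1/1 satisfied
(2,1)S 1/1 satisfied
(2,3)S 1/1 satisfied
(2,4)S 3/3 satisfied
(2,5)S 1/1 satisfied
(3,4)S 1/1 satisfied
(3,7)S 1/1 satisfied
(4,1)N 0/0 satisfied
(4,3)S 1/1 satisfied
(4,7)S 2/2 satisfied
(5,2)S 2/2 satisfied
(5,3)S 3/3 satisfied
(5,4)S 2/2 satisfied
(5,5)S 2/2 satisfied
(5,6)S 2/2 satisfied
(5,7)S 2/2 satisfied
(6,2)S 1/1 satisfied
(7,4)S 1/1 satisfied
(7,5)S 1/1 satisfied
(7,7)N 0/0 satisfied
All meet the threshold, so the configuration is stable.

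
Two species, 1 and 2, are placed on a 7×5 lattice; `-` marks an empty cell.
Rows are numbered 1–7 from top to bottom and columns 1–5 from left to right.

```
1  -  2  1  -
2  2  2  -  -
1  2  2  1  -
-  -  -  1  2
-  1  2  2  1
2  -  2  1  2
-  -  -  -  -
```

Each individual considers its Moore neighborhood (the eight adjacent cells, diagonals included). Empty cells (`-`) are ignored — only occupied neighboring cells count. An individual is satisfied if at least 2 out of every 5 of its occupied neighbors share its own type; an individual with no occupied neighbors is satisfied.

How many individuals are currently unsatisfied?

10

(1,1)1 0/2 unhappy
(1,3)2 2/3 ok
(1,4)1 0/2 unhappy
(2,1)2 2/4 ok
(2,2)2 5/7 ok
(2,3)2 4/6 ok
(3,1)1 0/3 unhappy
(3,2)2 4/5 ok
(3,3)2 3/5 ok
(3,4)1 1/4 unhappy
(4,4)1 2/6 unhappy
(4,5)2 1/4 unhappy
(5,2)1 0/3 unhappy
(5,3)2 2/5 ok
(5,4)2 4/7 ok
(5,5)1 2/5 ok
(6,1)2 0/1 unhappy
(6,3)2 2/4 ok
(6,4)1 1/5 unhappy
(6,5)2 1/3 unhappy
Unsatisfied: (1,1), (1,4), (3,1), (3,4), (4,4), (4,5), (5,2), (6,1), (6,4), (6,5) — 10 in total.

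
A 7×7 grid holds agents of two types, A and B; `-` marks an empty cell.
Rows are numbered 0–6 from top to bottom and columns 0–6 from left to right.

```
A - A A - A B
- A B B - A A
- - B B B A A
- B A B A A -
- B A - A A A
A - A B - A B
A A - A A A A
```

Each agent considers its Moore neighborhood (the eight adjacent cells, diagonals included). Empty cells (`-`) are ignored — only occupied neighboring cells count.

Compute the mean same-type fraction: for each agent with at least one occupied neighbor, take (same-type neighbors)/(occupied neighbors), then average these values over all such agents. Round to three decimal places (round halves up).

Row 0: (0,0)A 1/1 · (0,2)A 2/4 · (0,3)A 1/3 · (0,5)A 2/3 · (0,6)B 0/3
Row 1: (1,1)A 2/4 · (1,2)B 3/6 · (1,3)B 4/6 · (1,5)A 4/6 · (1,6)A 4/5
Row 2: (2,2)B 5/7 · (2,3)B 5/7 · (2,4)B 3/7 · (2,5)A 5/6 · (2,6)A 4/4
Row 3: (3,1)B 2/4 · (3,2)A 1/6 · (3,3)B 3/7 · (3,4)A 4/7 · (3,5)A 6/7
Row 4: (4,1)B 1/5 · (4,2)A 2/6 · (4,4)A 4/6 · (4,5)A 5/6 · (4,6)A 3/4
Row 5: (5,0)A 2/3 · (5,2)A 3/5 · (5,3)B 0/5 · (5,5)A 6/7 · (5,6)B 0/5
Row 6: (6,0)A 2/2 · (6,1)A 3/3 · (6,3)A 2/3 · (6,4)A 3/4 · (6,5)A 3/4 · (6,6)A 2/3
Sum over 36 agents: 1/1 + 2/4 + 1/3 + 2/3 + 0/3 + 2/4 + 3/6 + 4/6 + 4/6 + 4/5 + 5/7 + 5/7 + 3/7 + 5/6 + 4/4 + 2/4 + 1/6 + 3/7 + 4/7 + 6/7 + 1/5 + 2/6 + 4/6 + 5/6 + 3/4 + 2/3 + 3/5 + 0/5 + 6/7 + 0/5 + 2/2 + 3/3 + 2/3 + 3/4 + 3/4 + 2/3 = 9067/420; mean = 9067/420 ÷ 36 = 9067/15120 = 0.599669… → 0.600.

0.600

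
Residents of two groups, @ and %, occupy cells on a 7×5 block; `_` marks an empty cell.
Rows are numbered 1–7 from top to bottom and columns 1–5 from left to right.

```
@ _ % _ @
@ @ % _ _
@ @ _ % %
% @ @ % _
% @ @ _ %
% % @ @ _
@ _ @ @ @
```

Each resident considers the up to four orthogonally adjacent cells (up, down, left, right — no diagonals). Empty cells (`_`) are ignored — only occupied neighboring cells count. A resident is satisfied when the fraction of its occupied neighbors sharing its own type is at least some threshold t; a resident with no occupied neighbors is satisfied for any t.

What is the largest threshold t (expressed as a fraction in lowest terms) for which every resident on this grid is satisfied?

(1,1)@ 1/1
(1,3)% 1/1
(1,5)@ — no occupied neighbors
(2,1)@ 3/3
(2,2)@ 2/3
(2,3)% 1/2
(3,1)@ 2/3
(3,2)@ 3/3
(3,4)% 2/2
(3,5)% 1/1
(4,1)% 1/3
(4,2)@ 3/4
(4,3)@ 2/3
(4,4)% 1/2
(5,1)% 2/3
(5,2)@ 2/4
(5,3)@ 3/3
(5,5)% — no occupied neighbors
(6,1)% 2/3
(6,2)% 1/3
(6,3)@ 3/4
(6,4)@ 2/2
(7,1)@ 0/1
(7,3)@ 2/2
(7,4)@ 3/3
(7,5)@ 1/1
The smallest same-type fraction is 0/1 at (7,1), which reduces to 0/1. Any threshold above that leaves this resident unsatisfied.

0/1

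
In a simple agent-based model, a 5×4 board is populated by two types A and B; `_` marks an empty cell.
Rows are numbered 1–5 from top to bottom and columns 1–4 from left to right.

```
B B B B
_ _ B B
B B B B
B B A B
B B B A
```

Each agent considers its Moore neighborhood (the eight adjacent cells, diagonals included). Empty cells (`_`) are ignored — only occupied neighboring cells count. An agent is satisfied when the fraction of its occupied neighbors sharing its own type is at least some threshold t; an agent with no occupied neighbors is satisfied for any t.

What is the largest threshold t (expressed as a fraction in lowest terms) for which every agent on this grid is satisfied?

1/8

Row 1: (1,1)B 1/1 · (1,2)B 3/3 · (1,3)B 4/4 · (1,4)B 3/3
Row 2: (2,3)B 7/7 · (2,4)B 5/5
Row 3: (3,1)B 3/3 · (3,2)B 5/6 · (3,3)B 6/7 · (3,4)B 4/5
Row 4: (4,1)B 5/5 · (4,2)B 7/8 · (4,3)A 1/8 · (4,4)B 3/5
Row 5: (5,1)B 3/3 · (5,2)B 4/5 · (5,3)B 3/5 · (5,4)A 1/3
The smallest same-type fraction is 1/8 at (4,3), which reduces to 1/8. Any threshold above that leaves this agent unsatisfied.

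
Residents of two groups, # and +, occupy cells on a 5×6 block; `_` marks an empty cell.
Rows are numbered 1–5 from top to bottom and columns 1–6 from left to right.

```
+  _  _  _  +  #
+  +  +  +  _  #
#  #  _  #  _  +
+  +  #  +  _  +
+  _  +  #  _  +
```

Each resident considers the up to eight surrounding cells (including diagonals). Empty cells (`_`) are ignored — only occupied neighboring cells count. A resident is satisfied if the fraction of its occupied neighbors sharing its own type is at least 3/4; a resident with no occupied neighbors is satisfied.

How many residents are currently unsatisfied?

Row 1: (1,1)+ 2/2 satisfied · (1,5)+ 1/3 not · (1,6)# 1/2 not
Row 2: (2,1)+ 2/4 not · (2,2)+ 3/5 not · (2,3)+ 2/4 not · (2,4)+ 2/3 not · (2,6)# 1/3 not
Row 3: (3,1)# 1/5 not · (3,2)# 2/7 not · (3,4)# 1/4 not · (3,6)+ 1/2 not
Row 4: (4,1)+ 2/4 not · (4,2)+ 3/6 not · (4,3)# 3/6 not · (4,4)+ 1/4 not · (4,6)+ 2/2 satisfied
Row 5: (5,1)+ 2/2 satisfied · (5,3)+ 2/4 not · (5,4)# 1/3 not · (5,6)+ 1/1 satisfied
Unsatisfied: (1,5), (1,6), (2,1), (2,2), (2,3), (2,4), (2,6), (3,1), (3,2), (3,4), (3,6), (4,1), (4,2), (4,3), (4,4), (5,3), (5,4) — 17 in total.

17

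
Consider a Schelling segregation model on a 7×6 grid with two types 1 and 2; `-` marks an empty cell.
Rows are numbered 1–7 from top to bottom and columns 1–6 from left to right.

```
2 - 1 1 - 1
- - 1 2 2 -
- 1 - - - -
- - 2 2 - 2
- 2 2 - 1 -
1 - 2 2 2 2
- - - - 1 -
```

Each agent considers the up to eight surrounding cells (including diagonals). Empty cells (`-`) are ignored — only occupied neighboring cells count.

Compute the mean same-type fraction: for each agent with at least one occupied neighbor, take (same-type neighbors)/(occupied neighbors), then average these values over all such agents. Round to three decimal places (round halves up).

0.453

(1,1)2 — no occupied neighbors
(1,3)1 2/3
(1,4)1 2/4
(1,6)1 0/1
(2,3)1 3/4
(2,4)2 1/4
(2,5)2 1/3
(3,2)1 1/2
(4,3)2 3/4
(4,4)2 2/3
(4,6)2 0/1
(5,2)2 3/4
(5,3)2 5/5
(5,5)1 0/5
(6,1)1 0/1
(6,3)2 3/3
(6,4)2 3/5
(6,5)2 2/4
(6,6)2 1/3
(7,5)1 0/3
Sum over 19 agents: 2/3 + 2/4 + 0/1 + 3/4 + 1/4 + 1/3 + 1/2 + 3/4 + 2/3 + 0/1 + 3/4 + 5/5 + 0/5 + 0/1 + 3/3 + 3/5 + 2/4 + 1/3 + 0/3 = 43/5; mean = 43/5 ÷ 19 = 43/95 = 0.452631… → 0.453.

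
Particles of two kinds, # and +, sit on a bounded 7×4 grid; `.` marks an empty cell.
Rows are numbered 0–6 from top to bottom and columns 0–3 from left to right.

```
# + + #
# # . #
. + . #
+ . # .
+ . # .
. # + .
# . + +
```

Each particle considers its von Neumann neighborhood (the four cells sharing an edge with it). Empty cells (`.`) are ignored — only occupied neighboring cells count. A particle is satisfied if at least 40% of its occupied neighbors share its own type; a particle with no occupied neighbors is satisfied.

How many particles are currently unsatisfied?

5

(0,0)# 1/2 ok
(0,1)+ 1/3 unhappy
(0,2)+ 1/2 ok
(0,3)# 1/2 ok
(1,0)# 2/2 ok
(1,1)# 1/3 unhappy
(1,3)# 2/2 ok
(2,1)+ 0/1 unhappy
(2,3)# 1/1 ok
(3,0)+ 1/1 ok
(3,2)# 1/1 ok
(4,0)+ 1/1 ok
(4,2)# 1/2 ok
(5,1)# 0/1 unhappy
(5,2)+ 1/3 unhappy
(6,0)# 0/0 ok
(6,2)+ 2/2 ok
(6,3)+ 1/1 ok
Unsatisfied: (0,1), (1,1), (2,1), (5,1), (5,2) — 5 in total.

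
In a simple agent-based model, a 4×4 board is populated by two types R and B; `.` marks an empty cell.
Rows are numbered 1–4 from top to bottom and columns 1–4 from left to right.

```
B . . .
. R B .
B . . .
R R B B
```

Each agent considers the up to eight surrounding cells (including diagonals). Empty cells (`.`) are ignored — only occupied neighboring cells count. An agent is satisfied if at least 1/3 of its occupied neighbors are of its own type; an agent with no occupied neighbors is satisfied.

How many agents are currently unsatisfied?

(1,1)B 0/1 unhappy
(2,2)R 0/3 unhappy
(2,3)B 0/1 unhappy
(3,1)B 0/3 unhappy
(4,1)R 1/2 ok
(4,2)R 1/3 ok
(4,3)B 1/2 ok
(4,4)B 1/1 ok
Unsatisfied: (1,1), (2,2), (2,3), (3,1) — 4 in total.

4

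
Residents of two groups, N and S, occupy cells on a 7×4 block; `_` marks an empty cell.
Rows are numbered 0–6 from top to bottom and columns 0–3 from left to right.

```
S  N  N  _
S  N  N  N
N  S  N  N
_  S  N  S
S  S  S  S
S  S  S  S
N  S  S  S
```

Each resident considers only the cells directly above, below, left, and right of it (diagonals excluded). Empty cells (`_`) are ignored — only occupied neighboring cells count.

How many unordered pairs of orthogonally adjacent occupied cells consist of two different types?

12

Scan each occupied cell's neighbors to the right and below so each pair is counted once.
Row 0: S(0,0)–N(0,1)≠ S(0,0)–S(1,0)= N(0,1)–N(0,2)= N(0,1)–N(1,1)= N(0,2)–N(1,2)=  → 1/5 unlike.
Row 1: S(1,0)–N(1,1)≠ S(1,0)–N(2,0)≠ N(1,1)–N(1,2)= N(1,1)–S(2,1)≠ N(1,2)–N(1,3)= N(1,2)–N(2,2)= N(1,3)–N(2,3)=  → 3/7 unlike.
Row 2: N(2,0)–S(2,1)≠ S(2,1)–N(2,2)≠ S(2,1)–S(3,1)= N(2,2)–N(2,3)= N(2,2)–N(3,2)= N(2,3)–S(3,3)≠  → 3/6 unlike.
Row 3: S(3,1)–N(3,2)≠ S(3,1)–S(4,1)= N(3,2)–S(3,3)≠ N(3,2)–S(4,2)≠ S(3,3)–S(4,3)=  → 3/5 unlike.
Row 4: S(4,0)–S(4,1)= S(4,0)–S(5,0)= S(4,1)–S(4,2)= S(4,1)–S(5,1)= S(4,2)–S(4,3)= S(4,2)–S(5,2)= S(4,3)–S(5,3)=  → 0/7 unlike.
Row 5: S(5,0)–S(5,1)= S(5,0)–N(6,0)≠ S(5,1)–S(5,2)= S(5,1)–S(6,1)= S(5,2)–S(5,3)= S(5,2)–S(6,2)= S(5,3)–S(6,3)=  → 1/7 unlike.
Row 6: N(6,0)–S(6,1)≠ S(6,1)–S(6,2)= S(6,2)–S(6,3)=  → 1/3 unlike.
Total adjacent occupied pairs: 40; unlike-type pairs: 12.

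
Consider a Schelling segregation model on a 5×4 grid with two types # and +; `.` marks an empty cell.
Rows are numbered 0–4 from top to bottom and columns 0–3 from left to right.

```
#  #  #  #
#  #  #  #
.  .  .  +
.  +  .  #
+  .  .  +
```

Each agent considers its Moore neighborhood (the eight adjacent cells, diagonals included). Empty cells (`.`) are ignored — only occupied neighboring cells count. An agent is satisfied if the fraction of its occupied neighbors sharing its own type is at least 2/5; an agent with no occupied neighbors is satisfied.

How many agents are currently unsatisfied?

(0,0)# 3/3 satisfied
(0,1)# 5/5 satisfied
(0,2)# 5/5 satisfied
(0,3)# 3/3 satisfied
(1,0)# 3/3 satisfied
(1,1)# 5/5 satisfied
(1,2)# 5/6 satisfied
(1,3)# 3/4 satisfied
(2,3)+ 0/3 not
(3,1)+ 1/1 satisfied
(3,3)# 0/2 not
(4,0)+ 1/1 satisfied
(4,3)+ 0/1 not
Unsatisfied: (2,3), (3,3), (4,3) — 3 in total.

3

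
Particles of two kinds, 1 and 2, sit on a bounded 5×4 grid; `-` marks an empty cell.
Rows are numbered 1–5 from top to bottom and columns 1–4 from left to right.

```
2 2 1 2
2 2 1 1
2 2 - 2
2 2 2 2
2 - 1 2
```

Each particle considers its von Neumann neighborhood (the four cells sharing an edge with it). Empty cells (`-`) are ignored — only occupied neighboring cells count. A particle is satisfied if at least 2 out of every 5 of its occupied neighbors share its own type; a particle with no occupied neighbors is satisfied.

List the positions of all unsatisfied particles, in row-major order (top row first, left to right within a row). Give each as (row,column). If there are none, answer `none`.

(1,3), (1,4), (2,4), (5,3)

Row 1: (1,1)2 2/2 satisfied · (1,2)2 2/3 satisfied · (1,3)1 1/3 not · (1,4)2 0/2 not
Row 2: (2,1)2 3/3 satisfied · (2,2)2 3/4 satisfied · (2,3)1 2/3 satisfied · (2,4)1 1/3 not
Row 3: (3,1)2 3/3 satisfied · (3,2)2 3/3 satisfied · (3,4)2 1/2 satisfied
Row 4: (4,1)2 3/3 satisfied · (4,2)2 3/3 satisfied · (4,3)2 2/3 satisfied · (4,4)2 3/3 satisfied
Row 5: (5,1)2 1/1 satisfied · (5,3)1 0/2 not · (5,4)2 1/2 satisfied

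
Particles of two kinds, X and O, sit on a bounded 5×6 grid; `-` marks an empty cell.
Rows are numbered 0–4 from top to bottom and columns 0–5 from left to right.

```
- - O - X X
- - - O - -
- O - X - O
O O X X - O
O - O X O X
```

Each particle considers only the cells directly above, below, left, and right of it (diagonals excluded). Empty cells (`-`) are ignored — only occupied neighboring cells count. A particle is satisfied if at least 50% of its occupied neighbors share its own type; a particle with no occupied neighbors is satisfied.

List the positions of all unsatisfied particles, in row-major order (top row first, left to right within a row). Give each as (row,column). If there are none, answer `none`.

Row 0: (0,2)O 0/0 ✓ · (0,4)X 1/1 ✓ · (0,5)X 1/1 ✓
Row 1: (1,3)O 0/1 ✗
Row 2: (2,1)O 1/1 ✓ · (2,3)X 1/2 ✓ · (2,5)O 1/1 ✓
Row 3: (3,0)O 2/2 ✓ · (3,1)O 2/3 ✓ · (3,2)X 1/3 ✗ · (3,3)X 3/3 ✓ · (3,5)O 1/2 ✓
Row 4: (4,0)O 1/1 ✓ · (4,2)O 0/2 ✗ · (4,3)X 1/3 ✗ · (4,4)O 0/2 ✗ · (4,5)X 0/2 ✗

(1,3), (3,2), (4,2), (4,3), (4,4), (4,5)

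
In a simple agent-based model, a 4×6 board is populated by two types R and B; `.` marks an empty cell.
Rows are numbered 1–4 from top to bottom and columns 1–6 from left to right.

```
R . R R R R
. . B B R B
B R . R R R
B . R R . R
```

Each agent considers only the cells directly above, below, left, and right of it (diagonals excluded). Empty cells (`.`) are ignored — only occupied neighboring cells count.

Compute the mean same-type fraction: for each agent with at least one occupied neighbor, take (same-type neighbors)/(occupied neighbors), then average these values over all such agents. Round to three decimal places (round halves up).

Row 1: (1,1)R — no occupied neighbors · (1,3)R 1/2 · (1,4)R 2/3 · (1,5)R 3/3 · (1,6)R 1/2
Row 2: (2,3)B 1/2 · (2,4)B 1/4 · (2,5)R 2/4 · (2,6)B 0/3
Row 3: (3,1)B 1/2 · (3,2)R 0/1 · (3,4)R 2/3 · (3,5)R 3/3 · (3,6)R 2/3
Row 4: (4,1)B 1/1 · (4,3)R 1/1 · (4,4)R 2/2 · (4,6)R 1/1
Sum over 17 agents: 1/2 + 2/3 + 3/3 + 1/2 + 1/2 + 1/4 + 2/4 + 0/3 + 1/2 + 0/1 + 2/3 + 3/3 + 2/3 + 1/1 + 1/1 + 2/2 + 1/1 = 43/4; mean = 43/4 ÷ 17 = 43/68 = 0.632352… → 0.632.

0.632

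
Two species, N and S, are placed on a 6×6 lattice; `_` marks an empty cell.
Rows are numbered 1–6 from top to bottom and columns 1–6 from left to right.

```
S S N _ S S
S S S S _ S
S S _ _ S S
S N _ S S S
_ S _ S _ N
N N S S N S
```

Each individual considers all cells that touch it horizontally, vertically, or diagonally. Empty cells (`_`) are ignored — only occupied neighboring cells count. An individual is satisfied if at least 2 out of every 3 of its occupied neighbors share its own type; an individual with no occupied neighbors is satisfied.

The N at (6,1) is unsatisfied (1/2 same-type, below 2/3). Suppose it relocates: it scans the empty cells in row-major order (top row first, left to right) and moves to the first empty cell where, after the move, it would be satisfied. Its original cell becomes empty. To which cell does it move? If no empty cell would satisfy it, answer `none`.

Vacating (6,1). Empty cells in order:
  (1,4): 1/4 same-type → still unsatisfied.
  (2,5): 0/6 same-type → still unsatisfied.
  (3,3): 1/6 same-type → still unsatisfied.
  (3,4): 0/5 same-type → still unsatisfied.
  (4,3): 1/5 same-type → still unsatisfied.
  (5,1): 2/4 same-type → still unsatisfied.
  (5,3): 2/7 same-type → still unsatisfied.
  (5,5): 2/8 same-type → still unsatisfied.

none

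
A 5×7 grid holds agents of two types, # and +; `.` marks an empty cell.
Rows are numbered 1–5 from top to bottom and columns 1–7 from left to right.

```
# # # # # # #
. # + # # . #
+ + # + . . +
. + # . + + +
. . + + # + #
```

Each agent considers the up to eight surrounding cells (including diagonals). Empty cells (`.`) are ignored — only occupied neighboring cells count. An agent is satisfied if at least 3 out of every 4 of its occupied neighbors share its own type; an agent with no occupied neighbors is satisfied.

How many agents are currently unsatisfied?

17

(1,1)# 2/2 ok
(1,2)# 3/4 ok
(1,3)# 4/5 ok
(1,4)# 4/5 ok
(1,5)# 4/4 ok
(1,6)# 4/4 ok
(1,7)# 2/2 ok
(2,2)# 4/7 unhappy
(2,3)+ 2/8 unhappy
(2,4)# 5/7 unhappy
(2,5)# 4/5 ok
(2,7)# 2/3 unhappy
(3,1)+ 2/3 unhappy
(3,2)+ 3/6 unhappy
(3,3)# 3/7 unhappy
(3,4)+ 2/6 unhappy
(3,7)+ 2/3 unhappy
(4,2)+ 3/5 unhappy
(4,3)# 1/6 unhappy
(4,5)+ 4/5 ok
(4,6)+ 4/6 unhappy
(4,7)+ 3/4 ok
(5,3)+ 2/3 unhappy
(5,4)+ 2/4 unhappy
(5,5)# 0/4 unhappy
(5,6)+ 3/5 unhappy
(5,7)# 0/3 unhappy
Unsatisfied: (2,2), (2,3), (2,4), (2,7), (3,1), (3,2), (3,3), (3,4), (3,7), (4,2), (4,3), (4,6), (5,3), (5,4), (5,5), (5,6), (5,7) — 17 in total.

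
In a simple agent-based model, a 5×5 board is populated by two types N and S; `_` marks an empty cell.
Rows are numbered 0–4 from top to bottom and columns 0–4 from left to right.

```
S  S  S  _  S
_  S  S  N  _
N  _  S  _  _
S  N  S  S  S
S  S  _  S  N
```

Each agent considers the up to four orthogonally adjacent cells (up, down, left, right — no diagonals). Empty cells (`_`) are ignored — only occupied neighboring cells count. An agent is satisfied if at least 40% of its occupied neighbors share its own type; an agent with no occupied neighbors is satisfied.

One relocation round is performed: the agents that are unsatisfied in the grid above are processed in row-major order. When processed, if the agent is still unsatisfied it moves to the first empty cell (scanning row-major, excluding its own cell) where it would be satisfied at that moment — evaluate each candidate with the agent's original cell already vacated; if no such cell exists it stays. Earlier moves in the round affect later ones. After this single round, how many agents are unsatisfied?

Initially unsatisfied (in order): (1,3), (2,0), (3,0), (3,1), (4,4).
  (1,3) → (2,1).
  (2,0): now satisfied by earlier moves; stays.
  (3,0) → (0,3).
  (3,1) → (3,0).
  (4,4) → (3,1).
Resulting grid:
S S S S S
_ S S _ _
N N S _ _
N N S S S
S S _ S _
All satisfied now.

0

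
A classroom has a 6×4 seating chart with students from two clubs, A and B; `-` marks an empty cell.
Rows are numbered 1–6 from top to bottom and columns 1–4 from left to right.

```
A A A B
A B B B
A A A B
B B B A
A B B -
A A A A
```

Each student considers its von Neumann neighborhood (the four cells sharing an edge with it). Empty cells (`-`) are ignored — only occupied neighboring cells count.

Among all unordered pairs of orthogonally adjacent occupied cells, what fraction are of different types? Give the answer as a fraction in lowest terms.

16/35

Scan each occupied cell's neighbors to the right and below so each pair is counted once.
Row 1: A(1,1)–A(1,2)= A(1,1)–A(2,1)= A(1,2)–A(1,3)= A(1,2)–B(2,2)≠ A(1,3)–B(1,4)≠ A(1,3)–B(2,3)≠ B(1,4)–B(2,4)=  → 3/7 unlike.
Row 2: A(2,1)–B(2,2)≠ A(2,1)–A(3,1)= B(2,2)–B(2,3)= B(2,2)–A(3,2)≠ B(2,3)–B(2,4)= B(2,3)–A(3,3)≠ B(2,4)–B(3,4)=  → 3/7 unlike.
Row 3: A(3,1)–A(3,2)= A(3,1)–B(4,1)≠ A(3,2)–A(3,3)= A(3,2)–B(4,2)≠ A(3,3)–B(3,4)≠ A(3,3)–B(4,3)≠ B(3,4)–A(4,4)≠  → 5/7 unlike.
Row 4: B(4,1)–B(4,2)= B(4,1)–A(5,1)≠ B(4,2)–B(4,3)= B(4,2)–B(5,2)= B(4,3)–A(4,4)≠ B(4,3)–B(5,3)=  → 2/6 unlike.
Row 5: A(5,1)–B(5,2)≠ A(5,1)–A(6,1)= B(5,2)–B(5,3)= B(5,2)–A(6,2)≠ B(5,3)–A(6,3)≠  → 3/5 unlike.
Row 6: A(6,1)–A(6,2)= A(6,2)–A(6,3)= A(6,3)–A(6,4)=  → 0/3 unlike.
Total adjacent occupied pairs: 35; unlike-type pairs: 16.
16/35 is already in lowest terms.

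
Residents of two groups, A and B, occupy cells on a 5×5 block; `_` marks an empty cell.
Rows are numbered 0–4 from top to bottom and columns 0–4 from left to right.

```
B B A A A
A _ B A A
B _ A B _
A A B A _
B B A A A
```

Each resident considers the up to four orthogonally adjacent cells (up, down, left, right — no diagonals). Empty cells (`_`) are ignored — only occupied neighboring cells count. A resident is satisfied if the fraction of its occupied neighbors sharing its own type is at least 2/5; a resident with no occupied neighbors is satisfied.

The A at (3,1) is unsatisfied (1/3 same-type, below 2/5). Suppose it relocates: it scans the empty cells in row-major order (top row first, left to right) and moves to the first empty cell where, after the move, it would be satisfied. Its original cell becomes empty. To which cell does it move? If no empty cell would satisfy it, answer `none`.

(2,1)

Vacating (3,1). Empty cells in order:
  (1,1): 1/3 same-type → still unsatisfied.
  (2,1): 1/2 same-type → satisfied — stop here.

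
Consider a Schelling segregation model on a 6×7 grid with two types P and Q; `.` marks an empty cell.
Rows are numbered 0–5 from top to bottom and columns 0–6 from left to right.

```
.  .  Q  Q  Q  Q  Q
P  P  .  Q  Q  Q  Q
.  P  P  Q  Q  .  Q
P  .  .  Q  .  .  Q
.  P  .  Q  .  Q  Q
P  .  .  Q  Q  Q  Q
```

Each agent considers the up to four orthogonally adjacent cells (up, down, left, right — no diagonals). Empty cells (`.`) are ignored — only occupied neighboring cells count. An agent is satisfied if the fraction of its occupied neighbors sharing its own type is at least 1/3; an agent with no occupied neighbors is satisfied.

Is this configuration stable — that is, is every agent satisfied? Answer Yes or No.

Yes

(0,2)Q 1/1 ok
(0,3)Q 3/3 ok
(0,4)Q 3/3 ok
(0,5)Q 3/3 ok
(0,6)Q 2/2 ok
(1,0)P 1/1 ok
(1,1)P 2/2 ok
(1,3)Q 3/3 ok
(1,4)Q 4/4 ok
(1,5)Q 3/3 ok
(1,6)Q 3/3 ok
(2,1)P 2/2 ok
(2,2)P 1/2 ok
(2,3)Q 3/4 ok
(2,4)Q 2/2 ok
(2,6)Q 2/2 ok
(3,0)P 0/0 ok
(3,3)Q 2/2 ok
(3,6)Q 2/2 ok
(4,1)P 0/0 ok
(4,3)Q 2/2 ok
(4,5)Q 2/2 ok
(4,6)Q 3/3 ok
(5,0)P 0/0 ok
(5,3)Q 2/2 ok
(5,4)Q 2/2 ok
(5,5)Q 3/3 ok
(5,6)Q 2/2 ok
All meet the threshold, so the configuration is stable.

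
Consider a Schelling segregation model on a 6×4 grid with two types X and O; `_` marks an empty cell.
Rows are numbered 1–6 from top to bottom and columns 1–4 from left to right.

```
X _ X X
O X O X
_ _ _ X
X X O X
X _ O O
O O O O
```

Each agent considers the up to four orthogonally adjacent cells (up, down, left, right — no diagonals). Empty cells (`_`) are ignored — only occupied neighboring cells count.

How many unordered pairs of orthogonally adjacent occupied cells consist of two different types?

Scan each occupied cell's neighbors to the right and below so each pair is counted once.
Row 1: X(1,1)–O(2,1)≠ X(1,3)–X(1,4)= X(1,3)–O(2,3)≠ X(1,4)–X(2,4)=  → 2/4 unlike.
Row 2: O(2,1)–X(2,2)≠ X(2,2)–O(2,3)≠ O(2,3)–X(2,4)≠ X(2,4)–X(3,4)=  → 3/4 unlike.
Row 3: X(3,4)–X(4,4)=  → 0/1 unlike.
Row 4: X(4,1)–X(4,2)= X(4,1)–X(5,1)= X(4,2)–O(4,3)≠ O(4,3)–X(4,4)≠ O(4,3)–O(5,3)= X(4,4)–O(5,4)≠  → 3/6 unlike.
Row 5: X(5,1)–O(6,1)≠ O(5,3)–O(5,4)= O(5,3)–O(6,3)= O(5,4)–O(6,4)=  → 1/4 unlike.
Row 6: O(6,1)–O(6,2)= O(6,2)–O(6,3)= O(6,3)–O(6,4)=  → 0/3 unlike.
Total adjacent occupied pairs: 22; unlike-type pairs: 9.

9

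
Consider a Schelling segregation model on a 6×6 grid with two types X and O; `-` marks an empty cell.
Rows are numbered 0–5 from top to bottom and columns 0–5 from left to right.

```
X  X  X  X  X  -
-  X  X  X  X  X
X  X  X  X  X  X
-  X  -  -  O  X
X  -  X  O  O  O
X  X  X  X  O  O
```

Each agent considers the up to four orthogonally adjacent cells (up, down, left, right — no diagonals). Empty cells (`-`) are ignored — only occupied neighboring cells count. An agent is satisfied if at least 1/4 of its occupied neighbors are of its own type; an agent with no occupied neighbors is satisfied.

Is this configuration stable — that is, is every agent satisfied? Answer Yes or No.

(0,0)X 1/1 ok
(0,1)X 3/3 ok
(0,2)X 3/3 ok
(0,3)X 3/3 ok
(0,4)X 2/2 ok
(1,1)X 3/3 ok
(1,2)X 4/4 ok
(1,3)X 4/4 ok
(1,4)X 4/4 ok
(1,5)X 2/2 ok
(2,0)X 1/1 ok
(2,1)X 4/4 ok
(2,2)X 3/3 ok
(2,3)X 3/3 ok
(2,4)X 3/4 ok
(2,5)X 3/3 ok
(3,1)X 1/1 ok
(3,4)O 1/3 ok
(3,5)X 1/3 ok
(4,0)X 1/1 ok
(4,2)X 1/2 ok
(4,3)O 1/3 ok
(4,4)O 4/4 ok
(4,5)O 2/3 ok
(5,0)X 2/2 ok
(5,1)X 2/2 ok
(5,2)X 3/3 ok
(5,3)X 1/3 ok
(5,4)O 2/3 ok
(5,5)O 2/2 ok
All meet the threshold, so the configuration is stable.

Yes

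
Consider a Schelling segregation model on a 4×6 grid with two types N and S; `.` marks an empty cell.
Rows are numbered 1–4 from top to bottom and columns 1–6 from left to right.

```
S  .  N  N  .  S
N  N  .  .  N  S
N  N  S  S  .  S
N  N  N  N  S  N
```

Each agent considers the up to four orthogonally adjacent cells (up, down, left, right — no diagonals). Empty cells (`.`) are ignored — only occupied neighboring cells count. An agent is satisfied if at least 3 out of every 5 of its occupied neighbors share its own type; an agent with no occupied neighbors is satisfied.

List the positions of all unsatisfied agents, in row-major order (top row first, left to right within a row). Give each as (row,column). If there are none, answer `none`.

Row 1: (1,1)S 0/1 not · (1,3)N 1/1 satisfied · (1,4)N 1/1 satisfied · (1,6)S 1/1 satisfied
Row 2: (2,1)N 2/3 satisfied · (2,2)N 2/2 satisfied · (2,5)N 0/1 not · (2,6)S 2/3 satisfied
Row 3: (3,1)N 3/3 satisfied · (3,2)N 3/4 satisfied · (3,3)S 1/3 not · (3,4)S 1/2 not · (3,6)S 1/2 not
Row 4: (4,1)N 2/2 satisfied · (4,2)N 3/3 satisfied · (4,3)N 2/3 satisfied · (4,4)N 1/3 not · (4,5)S 0/2 not · (4,6)N 0/2 not

(1,1), (2,5), (3,3), (3,4), (3,6), (4,4), (4,5), (4,6)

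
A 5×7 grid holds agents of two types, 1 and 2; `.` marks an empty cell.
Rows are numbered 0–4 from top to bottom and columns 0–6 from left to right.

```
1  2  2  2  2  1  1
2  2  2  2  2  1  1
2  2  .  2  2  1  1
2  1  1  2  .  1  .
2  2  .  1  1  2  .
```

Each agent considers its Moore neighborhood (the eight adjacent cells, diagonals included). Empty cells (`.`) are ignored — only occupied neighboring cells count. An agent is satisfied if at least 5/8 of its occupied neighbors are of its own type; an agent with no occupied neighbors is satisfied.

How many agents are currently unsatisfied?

(0,0)1 0/3 ✗
(0,1)2 4/5 ✓
(0,2)2 5/5 ✓
(0,3)2 5/5 ✓
(0,4)2 3/5 ✗
(0,5)1 3/5 ✗
(0,6)1 3/3 ✓
(1,0)2 4/5 ✓
(1,1)2 6/7 ✓
(1,2)2 7/7 ✓
(1,3)2 7/7 ✓
(1,4)2 5/8 ✓
(1,5)1 5/8 ✓
(1,6)1 5/5 ✓
(2,0)2 4/5 ✓
(2,1)2 5/7 ✓
(2,3)2 5/6 ✓
(2,4)2 4/7 ✗
(2,5)1 4/6 ✓
(2,6)1 4/4 ✓
(3,0)2 4/5 ✓
(3,1)1 1/6 ✗
(3,2)1 2/6 ✗
(3,3)2 2/5 ✗
(3,5)1 3/5 ✗
(4,0)2 2/3 ✓
(4,1)2 2/4 ✗
(4,3)1 2/3 ✓
(4,4)1 2/4 ✗
(4,5)2 0/2 ✗
Unsatisfied: (0,0), (0,4), (0,5), (2,4), (3,1), (3,2), (3,3), (3,5), (4,1), (4,4), (4,5) — 11 in total.

11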